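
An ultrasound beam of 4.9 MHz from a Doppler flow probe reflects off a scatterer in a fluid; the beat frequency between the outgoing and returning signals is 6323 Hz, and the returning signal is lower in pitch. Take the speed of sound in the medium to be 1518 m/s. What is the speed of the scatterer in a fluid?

0.98 m/s

Double Doppler shift off a moving reflector: f₂ = f₀ · (v + u)/(v − u) (u > 0 toward emitter).
Returning signal is lower, so f₂ = f₀ − Δf = 4900000 − 6323 = 4893677 Hz.
Rearranging, u = v · (f₂ − f₀)/(f₂ + f₀) = 1518 × -6323/9793677 ≈ -0.98 m/s.
So the scatterer in a fluid is moving at 0.98 m/s away from the emitter.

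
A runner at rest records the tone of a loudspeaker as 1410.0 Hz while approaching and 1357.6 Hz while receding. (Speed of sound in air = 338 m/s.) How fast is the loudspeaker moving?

f₁/f₂ = (v + v_s)/(v − v_s), so v_s = v · (f₁ − f₂)/(f₁ + f₂).
v_s = 338 × (1410.0 − 1357.6)/(1410.0 + 1357.6) = 338 × 52.4/2767.6 ≈ 6.4 m/s.

6.4 m/s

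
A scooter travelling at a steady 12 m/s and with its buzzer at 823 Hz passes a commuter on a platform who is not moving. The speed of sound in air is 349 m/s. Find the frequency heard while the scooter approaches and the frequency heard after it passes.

Approaching: f₁ = f · v/(v − v_s) = 823 × 349/337 ≈ 852 Hz.
Receding: f₂ = f · v/(v + v_s) = 823 × 349/361 ≈ 796 Hz.

852 Hz approaching; 796 Hz receding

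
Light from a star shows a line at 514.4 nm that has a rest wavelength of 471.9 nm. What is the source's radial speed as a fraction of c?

0.086

λ'/λ₀ = 1.0901 > 1 (redshift), so the source is receding.
λ'/λ₀ = √((1 + β)/(1 − β)) for a receding source ⇒ β = (r² − 1)/(r² + 1) with r = λ'/λ₀.
β = (1.1882 − 1)/(1.1882 + 1) ≈ 0.086.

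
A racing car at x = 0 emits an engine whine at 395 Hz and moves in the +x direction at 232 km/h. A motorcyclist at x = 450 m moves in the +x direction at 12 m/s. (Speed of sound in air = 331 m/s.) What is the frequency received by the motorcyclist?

232 km/h = 64.44 m/s.
The observer lies on the +x side, so the source is heading toward the observer and the observer is heading away from the source.
Both move, so f' = f · (v − v_o)/(v − v_s).
f' = 395 × (331 − 12)/(331 − 64.44) = 395 × 319/266.56 ≈ 473 Hz.

473 Hz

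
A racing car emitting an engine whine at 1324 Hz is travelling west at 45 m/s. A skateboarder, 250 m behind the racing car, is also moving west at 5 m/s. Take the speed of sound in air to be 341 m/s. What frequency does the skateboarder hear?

1187 Hz

The skateboarder is behind, so the racing car is moving away from it while the skateboarder is moving toward the racing car.
General Doppler shift: f' = f · (v + v_o)/(v + v_s).
f' = 1324 × (341 + 5)/(341 + 45) = 1324 × 346/386 ≈ 1187 Hz.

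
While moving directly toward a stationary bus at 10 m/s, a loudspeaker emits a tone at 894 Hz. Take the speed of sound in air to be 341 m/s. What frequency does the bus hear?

With the source moving toward a stationary observer, f' = f · v/(v − v_s).
f' = 894 × 341/(341 − 10) = 894 × 341/331 ≈ 921 Hz.

921 Hz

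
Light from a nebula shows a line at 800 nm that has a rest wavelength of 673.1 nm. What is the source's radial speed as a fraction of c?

0.171c

λ'/λ₀ = 1.1885 > 1 (redshift), so the source is receding.
λ'/λ₀ = √((1 + β)/(1 − β)) for a receding source ⇒ β = (r² − 1)/(r² + 1) with r = λ'/λ₀.
β = (1.4126 − 1)/(1.4126 + 1) ≈ 0.171.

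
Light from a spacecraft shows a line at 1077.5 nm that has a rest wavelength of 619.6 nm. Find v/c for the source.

0.503c

λ'/λ₀ = 1.7390 > 1 (redshift), so the source is receding.
λ'/λ₀ = √((1 + β)/(1 − β)) for a receding source ⇒ β = (r² − 1)/(r² + 1) with r = λ'/λ₀.
β = (3.0242 − 1)/(3.0242 + 1) ≈ 0.503.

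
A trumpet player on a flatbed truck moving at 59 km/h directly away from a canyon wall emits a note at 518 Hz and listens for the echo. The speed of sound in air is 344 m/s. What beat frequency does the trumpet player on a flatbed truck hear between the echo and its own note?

59 km/h = 16.39 m/s.
The canyon wall receives the sound from a moving source: f₁ = f₀ · v/(v + v_e) = 518 × 344/360.39 ≈ 494.4 Hz.
On the return leg the trumpet player on a flatbed truck is a moving observer: f₂ = f₁ · (v − v_e)/v = 494.4 × 327.61/344 ≈ 470.9 Hz.
Beat against the emitted tone: |f₂ − f₀| = 2v_e·f₀/(v + v_e) = 2 × 16.39 × 518/360.39 ≈ 47.1 Hz.

47.1 Hz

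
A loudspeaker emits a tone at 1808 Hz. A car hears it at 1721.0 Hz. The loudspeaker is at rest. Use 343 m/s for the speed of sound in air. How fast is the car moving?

f' < f, so the car is receding.
f' = f · (v − v_o)/v ⇒ v_o = v · |f'/f − 1|.
v_o = 343 × |1721.0/1808 − 1| = 343 × 0.04812 ≈ 16.5 m/s.

16.5 m/s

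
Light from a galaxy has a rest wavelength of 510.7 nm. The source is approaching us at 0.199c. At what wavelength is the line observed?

Relativistic Doppler for wavelength: λ' = λ₀ · √((1 − β)/(1 + β)).
λ' = 510.7 × √(0.8010/1.1990) = 510.7 × 0.81735 ≈ 417.4 nm.

417.4 nm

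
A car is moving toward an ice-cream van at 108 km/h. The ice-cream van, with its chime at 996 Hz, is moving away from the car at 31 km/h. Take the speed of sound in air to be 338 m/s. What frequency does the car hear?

1057 Hz

31 km/h = 8.611 m/s; 108 km/h = 30 m/s.
General Doppler shift: f' = f · (v + v_o)/(v + v_s).
f' = 996 × (338 + 30)/(338 + 8.611) = 996 × 368/346.61 ≈ 1057 Hz.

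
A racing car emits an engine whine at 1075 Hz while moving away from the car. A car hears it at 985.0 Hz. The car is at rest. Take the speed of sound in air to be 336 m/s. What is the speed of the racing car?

f' = f · v/(v + v_s) ⇒ v_s = v · |1 − f/f'|.
v_s = 336 × |1 − 1075/985.0| = 336 × 0.09137 ≈ 31 m/s.

31 m/s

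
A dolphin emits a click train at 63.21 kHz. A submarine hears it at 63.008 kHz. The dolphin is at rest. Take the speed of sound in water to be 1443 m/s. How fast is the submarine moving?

4.6 m/s

f' < f, so the submarine is receding.
f' = f · (v − v_o)/v ⇒ v_o = v · |f'/f − 1|.
v_o = 1443 × |63.008/63.21 − 1| = 1443 × 0.003196 ≈ 4.6 m/s.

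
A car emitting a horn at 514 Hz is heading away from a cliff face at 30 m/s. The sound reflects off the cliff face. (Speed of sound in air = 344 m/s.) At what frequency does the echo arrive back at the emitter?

The cliff face receives the sound from a moving source: f₁ = f₀ · v/(v + v_e) = 514 × 344/374 ≈ 473 Hz.
On the return leg the car is a moving observer: f₂ = f₁ · (v − v_e)/v = 473 × 314/344 ≈ 432 Hz.

432 Hz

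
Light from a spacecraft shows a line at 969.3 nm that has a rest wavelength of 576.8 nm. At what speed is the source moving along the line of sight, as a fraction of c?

0.477c

λ'/λ₀ = 1.6805 > 1 (redshift), so the source is receding.
λ'/λ₀ = √((1 + β)/(1 − β)) for a receding source ⇒ β = (r² − 1)/(r² + 1) with r = λ'/λ₀.
β = (2.8240 − 1)/(2.8240 + 1) ≈ 0.477.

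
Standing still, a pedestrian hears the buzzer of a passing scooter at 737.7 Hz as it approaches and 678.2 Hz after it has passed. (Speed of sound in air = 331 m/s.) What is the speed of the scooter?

f₁/f₂ = (v + v_s)/(v − v_s), so v_s = v · (f₁ − f₂)/(f₁ + f₂).
v_s = 331 × (737.7 − 678.2)/(737.7 + 678.2) = 331 × 59.5/1415.9 ≈ 13.9 m/s.

13.9 m/s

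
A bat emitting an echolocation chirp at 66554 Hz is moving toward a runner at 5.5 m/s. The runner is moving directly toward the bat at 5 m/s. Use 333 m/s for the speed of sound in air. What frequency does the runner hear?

Both move, so f' = f · (v + v_o)/(v − v_s).
f' = 66554 × (333 + 5)/(333 − 5.5) = 66554 × 338/327.5 ≈ 68688 Hz.

68688 Hz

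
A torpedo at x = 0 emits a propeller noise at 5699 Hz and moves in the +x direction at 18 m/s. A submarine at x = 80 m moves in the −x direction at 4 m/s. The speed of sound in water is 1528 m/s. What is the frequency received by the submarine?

5782 Hz

The observer lies on the +x side, so the source is heading toward the observer and the observer is heading toward the source.
General Doppler shift: f' = f · (v + v_o)/(v − v_s).
f' = 5699 × (1528 + 4)/(1528 − 18) = 5699 × 1532/1510 ≈ 5782 Hz.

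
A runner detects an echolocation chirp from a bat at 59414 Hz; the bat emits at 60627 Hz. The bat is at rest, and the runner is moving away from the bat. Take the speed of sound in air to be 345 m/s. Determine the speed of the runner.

6.9 m/s

f' = f · (v − v_o)/v ⇒ v_o = v · |f'/f − 1|.
v_o = 345 × |59414/60627 − 1| = 345 × 0.02001 ≈ 6.9 m/s.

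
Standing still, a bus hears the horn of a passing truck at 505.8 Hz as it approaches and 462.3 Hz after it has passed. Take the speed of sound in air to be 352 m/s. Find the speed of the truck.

15.8 m/s

f₁/f₂ = (v + v_s)/(v − v_s), so v_s = v · (f₁ − f₂)/(f₁ + f₂).
v_s = 352 × (505.8 − 462.3)/(505.8 + 462.3) = 352 × 43.5/968.1 ≈ 15.8 m/s.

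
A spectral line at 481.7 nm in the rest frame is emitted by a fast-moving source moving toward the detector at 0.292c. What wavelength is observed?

Relativistic Doppler for wavelength: λ' = λ₀ · √((1 − β)/(1 + β)).
λ' = 481.7 × √(0.7080/1.2920) = 481.7 × 0.74026 ≈ 356.6 nm.

356.6 nm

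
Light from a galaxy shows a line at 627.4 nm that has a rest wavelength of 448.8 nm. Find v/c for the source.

0.323

λ'/λ₀ = 1.3980 > 1 (redshift), so the source is receding.
λ'/λ₀ = √((1 + β)/(1 − β)) for a receding source ⇒ β = (r² − 1)/(r² + 1) with r = λ'/λ₀.
β = (1.9543 − 1)/(1.9543 + 1) ≈ 0.323.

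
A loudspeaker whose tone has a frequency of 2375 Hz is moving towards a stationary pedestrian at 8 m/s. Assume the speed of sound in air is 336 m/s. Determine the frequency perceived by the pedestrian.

Only the source moves, toward the listener, so f' = f · v/(v − v_s).
f' = 2375 × 336/(336 − 8) = 2375 × 336/328 ≈ 2433 Hz.

2433 Hz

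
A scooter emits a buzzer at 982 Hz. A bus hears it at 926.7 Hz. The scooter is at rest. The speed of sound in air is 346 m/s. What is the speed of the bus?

19.5 m/s

f' < f, so the bus is receding.
f' = f · (v − v_o)/v ⇒ v_o = v · |f'/f − 1|.
v_o = 346 × |926.7/982 − 1| = 346 × 0.05631 ≈ 19.5 m/s.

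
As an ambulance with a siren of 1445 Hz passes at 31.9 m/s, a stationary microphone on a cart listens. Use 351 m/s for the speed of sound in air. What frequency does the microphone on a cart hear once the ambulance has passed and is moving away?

Receding: f₂ = f · v/(v + v_s) = 1445 × 351/382.9 ≈ 1325 Hz.

1325 Hz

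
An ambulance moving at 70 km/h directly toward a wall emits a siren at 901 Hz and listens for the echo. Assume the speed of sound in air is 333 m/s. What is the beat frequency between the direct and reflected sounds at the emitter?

70 km/h = 19.44 m/s.
The wall receives the sound from a moving source: f₁ = f₀ · v/(v − v_e) = 901 × 333/313.56 ≈ 956.9 Hz.
On the return leg the ambulance is a moving observer: f₂ = f₁ · (v + v_e)/v = 956.9 × 352.44/333 ≈ 1012.7 Hz.
Beat against the emitted tone: |f₂ − f₀| = 2v_e·f₀/(v − v_e) = 2 × 19.44 × 901/313.56 ≈ 112 Hz.

112 Hz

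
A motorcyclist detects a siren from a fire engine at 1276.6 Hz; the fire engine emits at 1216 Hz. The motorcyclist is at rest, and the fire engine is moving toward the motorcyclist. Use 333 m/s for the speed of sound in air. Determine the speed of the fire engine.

f' = f · v/(v − v_s) ⇒ v_s = v · |1 − f/f'|.
v_s = 333 × |1 − 1216/1276.6| = 333 × 0.04747 ≈ 15.8 m/s.

15.8 m/s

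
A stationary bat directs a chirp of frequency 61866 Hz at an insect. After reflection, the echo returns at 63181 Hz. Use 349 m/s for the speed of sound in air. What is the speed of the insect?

Double Doppler shift off a moving reflector: f₂ = f₀ · (v + u)/(v − u) (u > 0 toward emitter).
Rearranging, u = v · (f₂ − f₀)/(f₂ + f₀) = 349 × 1315/125047 ≈ 3.7 m/s.
So the insect is moving at 3.7 m/s toward the emitter.

3.7 m/s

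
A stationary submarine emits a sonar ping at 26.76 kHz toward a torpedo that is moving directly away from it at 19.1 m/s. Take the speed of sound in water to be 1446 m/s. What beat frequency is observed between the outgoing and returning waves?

At the torpedo (a moving observer), f₁ = f₀ · (v − u)/v = 26.76 × 1426.9/1446 ≈ 26.407 kHz.
On reflection it acts as a source moving away from the stationary detector: f₂ = f₁ · v/(v + u) = 26.407 × 1446/1465.1 ≈ 26.062 kHz.
Equivalently f₂ = f₀ · (v − u)/(v + u).
Beat frequency (with f₀ = 26760 Hz): |f₂ − f₀| = 2u·f₀/(v + u) = 2 × 19.1 × 26760/1465.1 ≈ 698 Hz.

698 Hz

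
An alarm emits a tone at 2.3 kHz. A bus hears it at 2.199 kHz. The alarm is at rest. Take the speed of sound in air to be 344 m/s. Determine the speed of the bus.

15.1 m/s

f' < f, so the bus is receding.
f' = f · (v − v_o)/v ⇒ v_o = v · |f'/f − 1|.
v_o = 344 × |2.199/2.3 − 1| = 344 × 0.04391 ≈ 15.1 m/s.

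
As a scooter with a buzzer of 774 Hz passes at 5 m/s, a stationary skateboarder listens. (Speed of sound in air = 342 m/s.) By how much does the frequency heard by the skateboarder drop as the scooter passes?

22.6 Hz

Approaching: f₁ = f · v/(v − v_s) = 774 × 342/337 ≈ 785.5 Hz.
Receding: f₂ = f · v/(v + v_s) = 774 × 342/347 ≈ 762.8 Hz.
Drop: f₁ − f₂ = 2f·v·v_s/(v² − v_s²) = 2 × 774 × 342 × 5/(342² − 5²) ≈ 22.6 Hz.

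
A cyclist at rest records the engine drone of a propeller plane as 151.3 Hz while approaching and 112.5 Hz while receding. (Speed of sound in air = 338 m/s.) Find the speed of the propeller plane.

50 m/s

f₁/f₂ = (v + v_s)/(v − v_s), so v_s = v · (f₁ − f₂)/(f₁ + f₂).
v_s = 338 × (151.3 − 112.5)/(151.3 + 112.5) = 338 × 38.8/263.8 ≈ 50 m/s.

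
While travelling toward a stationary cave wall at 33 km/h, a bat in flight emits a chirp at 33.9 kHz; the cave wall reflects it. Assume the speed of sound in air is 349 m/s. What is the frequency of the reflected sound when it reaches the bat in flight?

33 km/h = 9.167 m/s.
The cave wall receives the sound from a moving source: f₁ = f₀ · v/(v − v_e) = 33.9 × 349/339.83 ≈ 34.8 kHz.
On the return leg the bat in flight is a moving observer: f₂ = f₁ · (v + v_e)/v = 34.8 × 358.17/349 ≈ 35.7 kHz.

35.7 kHz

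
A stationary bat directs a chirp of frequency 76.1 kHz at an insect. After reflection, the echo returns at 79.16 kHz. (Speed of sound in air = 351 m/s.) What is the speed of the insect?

6.9 m/s

Double Doppler shift off a moving reflector: f₂ = f₀ · (v + u)/(v − u) (u > 0 toward emitter).
Rearranging, u = v · (f₂ − f₀)/(f₂ + f₀) = 351 × 3.06/155.26 ≈ 6.9 m/s.
So the insect is moving at 6.9 m/s toward the emitter.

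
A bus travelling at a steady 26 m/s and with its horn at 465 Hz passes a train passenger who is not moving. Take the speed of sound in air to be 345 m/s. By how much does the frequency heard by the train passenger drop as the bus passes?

70.5 Hz

Approaching: f₁ = f · v/(v − v_s) = 465 × 345/319 ≈ 502.9 Hz.
Receding: f₂ = f · v/(v + v_s) = 465 × 345/371 ≈ 432.4 Hz.
Drop: f₁ − f₂ = 2f·v·v_s/(v² − v_s²) = 2 × 465 × 345 × 26/(345² − 26²) ≈ 70.5 Hz.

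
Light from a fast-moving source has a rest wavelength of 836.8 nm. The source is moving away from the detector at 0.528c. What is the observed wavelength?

Relativistic Doppler for wavelength: λ' = λ₀ · √((1 + β)/(1 − β)).
λ' = 836.8 × √(1.5280/0.4720) = 836.8 × 1.79925 ≈ 1505.6 nm.

1505.6 nm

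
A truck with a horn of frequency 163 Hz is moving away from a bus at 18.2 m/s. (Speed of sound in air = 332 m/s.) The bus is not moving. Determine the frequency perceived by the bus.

155 Hz

Only the source moves, away from the listener, so f' = f · v/(v + v_s).
f' = 163 × 332/(332 + 18.2) = 163 × 332/350.2 ≈ 155 Hz.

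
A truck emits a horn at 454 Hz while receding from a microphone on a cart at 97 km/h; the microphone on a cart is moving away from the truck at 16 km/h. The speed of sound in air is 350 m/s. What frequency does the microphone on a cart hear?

416 Hz

97 km/h = 26.94 m/s; 16 km/h = 4.444 m/s.
With source receding and observer receding, f' = f · (v − v_o)/(v + v_s).
f' = 454 × (350 − 4.444)/(350 + 26.94) = 454 × 345.56/376.94 ≈ 416 Hz.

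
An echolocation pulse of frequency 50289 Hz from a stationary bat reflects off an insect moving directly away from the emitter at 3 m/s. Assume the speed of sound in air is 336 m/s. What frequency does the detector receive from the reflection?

At the insect (a moving observer), f₁ = f₀ · (v − u)/v = 50289 × 333/336 ≈ 49840 Hz.
The reflection then acts as a moving source: f₂ = f₁ · v/(v + u) ≈ 49399 Hz.

49399 Hz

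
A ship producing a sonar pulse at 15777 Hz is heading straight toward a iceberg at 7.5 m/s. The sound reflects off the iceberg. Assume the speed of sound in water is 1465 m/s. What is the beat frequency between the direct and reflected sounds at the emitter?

The iceberg receives the sound from a moving source: f₁ = f₀ · v/(v − v_e) = 15777 × 1465/1457.5 ≈ 15858.2 Hz.
On the return leg the ship is a moving observer: f₂ = f₁ · (v + v_e)/v = 15858.2 × 1472.5/1465 ≈ 15939.4 Hz.
Beat against the emitted tone: |f₂ − f₀| = 2v_e·f₀/(v − v_e) = 2 × 7.5 × 15777/1457.5 ≈ 162 Hz.

162 Hz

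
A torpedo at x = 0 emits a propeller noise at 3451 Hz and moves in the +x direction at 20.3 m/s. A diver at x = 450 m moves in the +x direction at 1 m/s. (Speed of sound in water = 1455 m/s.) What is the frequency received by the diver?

The observer lies on the +x side, so the source is heading toward the observer and the observer is heading away from the source.
With source approaching and observer receding, f' = f · (v − v_o)/(v − v_s).
f' = 3451 × (1455 − 1)/(1455 − 20.3) = 3451 × 1454/1434.7 ≈ 3497 Hz.

3497 Hz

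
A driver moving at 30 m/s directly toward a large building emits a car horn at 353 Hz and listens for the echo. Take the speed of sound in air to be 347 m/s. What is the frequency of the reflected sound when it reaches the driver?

420 Hz

The large building receives the sound from a moving source: f₁ = f₀ · v/(v − v_e) = 353 × 347/317 ≈ 386 Hz.
On the return leg the driver is a moving observer: f₂ = f₁ · (v + v_e)/v = 386 × 377/347 ≈ 420 Hz.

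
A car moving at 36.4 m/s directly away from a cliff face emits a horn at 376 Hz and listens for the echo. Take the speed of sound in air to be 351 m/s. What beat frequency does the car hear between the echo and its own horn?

The cliff face receives the sound from a moving source: f₁ = f₀ · v/(v + v_e) = 376 × 351/387.4 ≈ 340.7 Hz.
On the return leg the car is a moving observer: f₂ = f₁ · (v − v_e)/v = 340.7 × 314.6/351 ≈ 305.3 Hz.
Beat against the emitted tone: |f₂ − f₀| = 2v_e·f₀/(v + v_e) = 2 × 36.4 × 376/387.4 ≈ 71 Hz.

71 Hz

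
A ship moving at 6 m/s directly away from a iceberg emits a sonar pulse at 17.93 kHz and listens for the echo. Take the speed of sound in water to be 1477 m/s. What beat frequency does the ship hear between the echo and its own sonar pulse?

The iceberg receives the sound from a moving source: f₁ = f₀ · v/(v + v_e) = 17.93 × 1477/1483 ≈ 17.8575 kHz.
On the return leg the ship is a moving observer: f₂ = f₁ · (v − v_e)/v = 17.8575 × 1471/1477 ≈ 17.7849 kHz.
Beat against the emitted tone (with f₀ = 17930 Hz): |f₂ − f₀| = 2v_e·f₀/(v + v_e) = 2 × 6 × 17930/1483 ≈ 145 Hz.

145 Hz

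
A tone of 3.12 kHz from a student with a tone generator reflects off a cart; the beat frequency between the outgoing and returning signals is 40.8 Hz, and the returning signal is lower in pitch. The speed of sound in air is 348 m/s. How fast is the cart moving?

Double Doppler shift off a moving reflector: f₂ = f₀ · (v + u)/(v − u) (u > 0 toward emitter).
Returning signal is lower, so f₂ = f₀ − Δf = 3120 − 40.8 = 3079.2 Hz.
Rearranging, u = v · (f₂ − f₀)/(f₂ + f₀) = 348 × -40.8/6199.2 ≈ -2.29 m/s.
So the cart is moving at 2.29 m/s away from the emitter.

2.29 m/s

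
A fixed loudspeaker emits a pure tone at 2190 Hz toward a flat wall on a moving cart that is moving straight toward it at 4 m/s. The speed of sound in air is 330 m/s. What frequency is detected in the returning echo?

2244 Hz

The flat wall on a moving cart first receives the wave as a moving observer: f₁ = f₀ · (v + u)/v = 2190 × (330 + 4)/330 ≈ 2217 Hz.
The reflection then acts as a moving source: f₂ = f₁ · v/(v − u) ≈ 2244 Hz.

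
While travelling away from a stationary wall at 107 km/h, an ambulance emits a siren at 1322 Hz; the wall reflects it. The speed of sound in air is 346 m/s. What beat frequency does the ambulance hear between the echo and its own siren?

107 km/h = 29.72 m/s.
The wall receives the sound from a moving source: f₁ = f₀ · v/(v + v_e) = 1322 × 346/375.72 ≈ 1217 Hz.
On the return leg the ambulance is a moving observer: f₂ = f₁ · (v − v_e)/v = 1217 × 316.28/346 ≈ 1113 Hz.
Equivalently f₂ = f₀ · (v − v_e)/(v + v_e).
Beat against the emitted tone: |f₂ − f₀| = 2v_e·f₀/(v + v_e) = 2 × 29.72 × 1322/375.72 ≈ 209 Hz.

209 Hz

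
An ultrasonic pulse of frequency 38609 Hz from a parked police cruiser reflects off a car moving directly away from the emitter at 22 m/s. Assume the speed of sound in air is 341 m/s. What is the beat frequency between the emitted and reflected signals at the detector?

The car first receives the wave as a moving observer: f₁ = f₀ · (v − u)/v = 38609 × (341 − 22)/341 ≈ 36118 Hz.
On reflection it acts as a source moving away from the stationary detector: f₂ = f₁ · v/(v + u) = 36118 × 341/363 ≈ 33929 Hz.
Beat frequency: |f₂ − f₀| = 2u·f₀/(v + u) = 2 × 22 × 38609/363 ≈ 4680 Hz.

4680 Hz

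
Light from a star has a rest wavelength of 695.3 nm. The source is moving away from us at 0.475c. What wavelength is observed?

Relativistic Doppler for wavelength: λ' = λ₀ · √((1 + β)/(1 − β)).
λ' = 695.3 × √(1.4750/0.5250) = 695.3 × 1.67616 ≈ 1165.4 nm.

1165.4 nm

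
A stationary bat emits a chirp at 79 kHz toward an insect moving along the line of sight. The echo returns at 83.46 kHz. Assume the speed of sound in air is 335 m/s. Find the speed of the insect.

Double Doppler shift off a moving reflector: f₂ = f₀ · (v + u)/(v − u) (u > 0 toward emitter).
Rearranging, u = v · (f₂ − f₀)/(f₂ + f₀) = 335 × 4.46/162.46 ≈ 9.2 m/s.
So the insect is moving at 9.2 m/s toward the emitter.

9.2 m/s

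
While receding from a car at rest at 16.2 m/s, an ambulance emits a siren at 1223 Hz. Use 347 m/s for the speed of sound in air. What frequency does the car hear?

1168 Hz

With the source moving away from a stationary observer, f' = f · v/(v + v_s).
f' = 1223 × 347/(347 + 16.2) = 1223 × 347/363.2 ≈ 1168 Hz.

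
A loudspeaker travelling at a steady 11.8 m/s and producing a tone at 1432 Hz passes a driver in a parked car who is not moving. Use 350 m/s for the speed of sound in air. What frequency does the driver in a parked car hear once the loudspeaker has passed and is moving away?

Receding: f₂ = f · v/(v + v_s) = 1432 × 350/361.8 ≈ 1385 Hz.

1385 Hz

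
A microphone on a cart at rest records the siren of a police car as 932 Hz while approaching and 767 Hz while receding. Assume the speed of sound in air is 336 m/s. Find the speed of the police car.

33 m/s

f₁/f₂ = (v + v_s)/(v − v_s), so v_s = v · (f₁ − f₂)/(f₁ + f₂).
v_s = 336 × (932 − 767)/(932 + 767) = 336 × 165/1699 ≈ 33 m/s.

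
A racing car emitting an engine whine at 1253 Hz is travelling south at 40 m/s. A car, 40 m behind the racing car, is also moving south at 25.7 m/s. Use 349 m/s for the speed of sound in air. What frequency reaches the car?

The car is behind, so the racing car is moving away from it while the car is moving toward the racing car.
With source receding and observer approaching, f' = f · (v + v_o)/(v + v_s).
f' = 1253 × (349 + 25.7)/(349 + 40) = 1253 × 374.7/389 ≈ 1207 Hz.

1207 Hz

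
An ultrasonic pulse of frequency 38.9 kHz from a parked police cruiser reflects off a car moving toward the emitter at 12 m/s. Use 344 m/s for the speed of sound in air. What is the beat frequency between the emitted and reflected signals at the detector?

2812 Hz

At the car (a moving observer), f₁ = f₀ · (v + u)/v = 38.9 × 356/344 ≈ 40.26 kHz.
On reflection it acts as a source moving toward the stationary detector: f₂ = f₁ · v/(v − u) = 40.26 × 344/332 ≈ 41.71 kHz.
Equivalently f₂ = f₀ · (v + u)/(v − u).
Beat frequency (with f₀ = 38900 Hz): |f₂ − f₀| = 2u·f₀/(v − u) = 2 × 12 × 38900/332 ≈ 2812 Hz.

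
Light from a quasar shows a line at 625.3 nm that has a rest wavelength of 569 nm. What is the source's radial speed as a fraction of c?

0.094c

λ'/λ₀ = 1.0989 > 1 (redshift), so the source is receding.
λ'/λ₀ = √((1 + β)/(1 − β)) for a receding source ⇒ β = (r² − 1)/(r² + 1) with r = λ'/λ₀.
β = (1.2077 − 1)/(1.2077 + 1) ≈ 0.094.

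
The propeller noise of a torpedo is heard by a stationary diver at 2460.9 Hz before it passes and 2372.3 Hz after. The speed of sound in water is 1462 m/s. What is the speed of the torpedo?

f₁/f₂ = (v + v_s)/(v − v_s), so v_s = v · (f₁ − f₂)/(f₁ + f₂).
v_s = 1462 × (2460.9 − 2372.3)/(2460.9 + 2372.3) = 1462 × 88.6/4833.2 ≈ 27 m/s.

27 m/s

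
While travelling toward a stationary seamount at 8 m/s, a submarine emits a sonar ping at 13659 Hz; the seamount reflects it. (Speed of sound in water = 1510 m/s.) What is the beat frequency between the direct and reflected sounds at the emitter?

The seamount receives the sound from a moving source: f₁ = f₀ · v/(v − v_e) = 13659 × 1510/1502 ≈ 13731.8 Hz.
On the return leg the submarine is a moving observer: f₂ = f₁ · (v + v_e)/v = 13731.8 × 1518/1510 ≈ 13804.5 Hz.
Beat against the emitted tone: |f₂ − f₀| = 2v_e·f₀/(v − v_e) = 2 × 8 × 13659/1502 ≈ 146 Hz.

146 Hz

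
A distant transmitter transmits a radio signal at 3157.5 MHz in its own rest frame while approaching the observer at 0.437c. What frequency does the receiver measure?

Relativistic Doppler for frequency: f' = f₀ · √((1 + β)/(1 − β)).
f' = 3157.5 × √(1.4370/0.5630) = 3157.5 × 1.59762 ≈ 5044.5 MHz.

5044.5 MHz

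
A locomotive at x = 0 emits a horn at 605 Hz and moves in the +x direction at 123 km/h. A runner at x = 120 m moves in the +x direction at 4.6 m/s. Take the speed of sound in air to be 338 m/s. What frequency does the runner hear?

664 Hz

123 km/h = 34.17 m/s.
The observer lies on the +x side, so the source is heading toward the observer and the observer is heading away from the source.
Both move, so f' = f · (v − v_o)/(v − v_s).
f' = 605 × (338 − 4.6)/(338 − 34.17) = 605 × 333.4/303.83 ≈ 664 Hz.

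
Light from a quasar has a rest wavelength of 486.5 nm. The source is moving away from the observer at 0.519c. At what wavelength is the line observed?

Relativistic Doppler for wavelength: λ' = λ₀ · √((1 + β)/(1 − β)).
λ' = 486.5 × √(1.5190/0.4810) = 486.5 × 1.77708 ≈ 864.5 nm.

864.5 nm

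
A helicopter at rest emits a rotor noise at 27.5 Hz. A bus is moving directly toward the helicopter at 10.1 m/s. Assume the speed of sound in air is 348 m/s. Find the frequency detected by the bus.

Only the observer moves, toward the source, so f' = f · (v + v_o)/v.
f' = 27.5 × (348 + 10.1)/348 = 27.5 × 358.1/348 ≈ 28.3 Hz.

28.3 Hz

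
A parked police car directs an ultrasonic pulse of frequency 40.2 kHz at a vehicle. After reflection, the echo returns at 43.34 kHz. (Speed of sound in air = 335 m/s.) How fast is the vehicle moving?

12.6 m/s

Double Doppler shift off a moving reflector: f₂ = f₀ · (v + u)/(v − u) (u > 0 toward emitter).
Rearranging, u = v · (f₂ − f₀)/(f₂ + f₀) = 335 × 3.14/83.54 ≈ 12.6 m/s.
So the vehicle is moving at 12.6 m/s toward the emitter.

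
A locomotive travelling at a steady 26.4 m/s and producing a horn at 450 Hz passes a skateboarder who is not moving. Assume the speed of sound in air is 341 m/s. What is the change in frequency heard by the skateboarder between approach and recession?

Approaching: f₁ = f · v/(v − v_s) = 450 × 341/314.6 ≈ 487.8 Hz.
Receding: f₂ = f · v/(v + v_s) = 450 × 341/367.4 ≈ 417.7 Hz.
Drop: f₁ − f₂ = 2f·v·v_s/(v² − v_s²) = 2 × 450 × 341 × 26.4/(341² − 26.4²) ≈ 70.1 Hz.

70.1 Hz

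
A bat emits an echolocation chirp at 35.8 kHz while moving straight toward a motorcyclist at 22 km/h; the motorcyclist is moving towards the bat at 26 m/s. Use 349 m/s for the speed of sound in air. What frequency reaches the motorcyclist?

39.2 kHz

22 km/h = 6.111 m/s.
With source approaching and observer approaching, f' = f · (v + v_o)/(v − v_s).
f' = 35.8 × (349 + 26)/(349 − 6.111) = 35.8 × 375/342.89 ≈ 39.2 kHz.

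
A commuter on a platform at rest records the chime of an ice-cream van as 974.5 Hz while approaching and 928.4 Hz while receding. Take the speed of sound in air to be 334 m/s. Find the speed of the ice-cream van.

8.1 m/s

f₁/f₂ = (v + v_s)/(v − v_s), so v_s = v · (f₁ − f₂)/(f₁ + f₂).
v_s = 334 × (974.5 − 928.4)/(974.5 + 928.4) = 334 × 46.1/1902.9 ≈ 8.1 m/s.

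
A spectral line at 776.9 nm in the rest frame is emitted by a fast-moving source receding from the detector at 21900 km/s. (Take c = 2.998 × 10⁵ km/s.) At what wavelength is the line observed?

835.9 nm

β = v/c = 21900/299800 = 0.0730.
Relativistic Doppler for wavelength: λ' = λ₀ · √((1 + β)/(1 − β)).
λ' = 776.9 × √(1.0730/0.9270) = 776.9 × 1.07592 ≈ 835.9 nm.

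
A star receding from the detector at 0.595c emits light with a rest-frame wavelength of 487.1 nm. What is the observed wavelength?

Relativistic Doppler for wavelength: λ' = λ₀ · √((1 + β)/(1 − β)).
λ' = 487.1 × √(1.5950/0.4050) = 487.1 × 1.98451 ≈ 966.7 nm.

966.7 nm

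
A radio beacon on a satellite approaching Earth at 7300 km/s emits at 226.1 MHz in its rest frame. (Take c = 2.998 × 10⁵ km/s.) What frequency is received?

β = v/c = 7300/299800 = 0.0243.
Relativistic Doppler for frequency: f' = f₀ · √((1 + β)/(1 − β)).
f' = 226.1 × √(1.0243/0.9757) = 226.1 × 1.02465 ≈ 231.7 MHz.

231.7 MHz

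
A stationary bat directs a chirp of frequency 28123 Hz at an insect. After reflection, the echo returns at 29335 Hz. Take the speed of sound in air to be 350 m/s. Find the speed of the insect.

7.4 m/s

Double Doppler shift off a moving reflector: f₂ = f₀ · (v + u)/(v − u) (u > 0 toward emitter).
Rearranging, u = v · (f₂ − f₀)/(f₂ + f₀) = 350 × 1212/57458 ≈ 7.4 m/s.
So the insect is moving at 7.4 m/s toward the emitter.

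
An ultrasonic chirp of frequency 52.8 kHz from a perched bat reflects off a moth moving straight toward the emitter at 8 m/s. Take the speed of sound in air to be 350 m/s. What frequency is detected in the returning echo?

55.3 kHz

The moth first receives the wave as a moving observer: f₁ = f₀ · (v + u)/v = 52.8 × (350 + 8)/350 ≈ 54.0 kHz.
On reflection it acts as a source moving toward the stationary detector: f₂ = f₁ · v/(v − u) = 54.0 × 350/342 ≈ 55.3 kHz.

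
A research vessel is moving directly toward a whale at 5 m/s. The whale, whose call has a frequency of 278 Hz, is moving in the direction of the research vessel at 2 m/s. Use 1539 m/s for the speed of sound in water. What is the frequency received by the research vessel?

With source approaching and observer approaching, f' = f · (v + v_o)/(v − v_s).
f' = 278 × (1539 + 5)/(1539 − 2) = 278 × 1544/1537 ≈ 279 Hz.

279 Hz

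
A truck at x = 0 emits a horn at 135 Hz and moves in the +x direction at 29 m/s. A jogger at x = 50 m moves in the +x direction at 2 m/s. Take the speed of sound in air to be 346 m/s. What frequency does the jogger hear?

The observer lies on the +x side, so the source is heading toward the observer and the observer is heading away from the source.
General Doppler shift: f' = f · (v − v_o)/(v − v_s).
f' = 135 × (346 − 2)/(346 − 29) = 135 × 344/317 ≈ 146 Hz.

146 Hz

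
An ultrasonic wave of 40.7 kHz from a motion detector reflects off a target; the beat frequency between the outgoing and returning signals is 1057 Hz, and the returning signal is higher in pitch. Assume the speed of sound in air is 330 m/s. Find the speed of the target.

Double Doppler shift off a moving reflector: f₂ = f₀ · (v + u)/(v − u) (u > 0 toward emitter).
Returning signal is higher, so f₂ = f₀ + Δf = 40700 + 1057 = 41757 Hz.
Rearranging, u = v · (f₂ − f₀)/(f₂ + f₀) = 330 × 1057/82457 ≈ 4.2 m/s.
So the target is moving at 4.2 m/s toward the emitter.

4.2 m/s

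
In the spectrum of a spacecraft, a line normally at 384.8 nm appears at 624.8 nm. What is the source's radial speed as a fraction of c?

λ'/λ₀ = 1.6237 > 1 (redshift), so the source is receding.
λ'/λ₀ = √((1 + β)/(1 − β)) for a receding source ⇒ β = (r² − 1)/(r² + 1) with r = λ'/λ₀.
β = (2.6364 − 1)/(2.6364 + 1) ≈ 0.450.

0.450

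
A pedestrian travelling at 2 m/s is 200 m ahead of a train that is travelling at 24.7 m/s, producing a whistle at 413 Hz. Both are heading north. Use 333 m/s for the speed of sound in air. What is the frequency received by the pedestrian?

443 Hz

The pedestrian is ahead, so the train is moving toward it while the pedestrian is moving away from the train.
General Doppler shift: f' = f · (v − v_o)/(v − v_s).
f' = 413 × (333 − 2)/(333 − 24.7) = 413 × 331/308.3 ≈ 443 Hz.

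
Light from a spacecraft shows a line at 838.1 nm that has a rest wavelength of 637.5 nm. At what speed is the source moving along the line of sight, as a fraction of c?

λ'/λ₀ = 1.3147 > 1 (redshift), so the source is receding.
λ'/λ₀ = √((1 + β)/(1 − β)) for a receding source ⇒ β = (r² − 1)/(r² + 1) with r = λ'/λ₀.
β = (1.7283 − 1)/(1.7283 + 1) ≈ 0.267.

0.267c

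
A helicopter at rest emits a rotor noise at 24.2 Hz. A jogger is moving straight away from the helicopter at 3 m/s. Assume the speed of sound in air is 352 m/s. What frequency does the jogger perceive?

Moving observer, stationary source: f' = f · (v − v_o)/v.
f' = 24.2 × (352 − 3)/352 = 24.2 × 349/352 ≈ 24.0 Hz.

24.0 Hz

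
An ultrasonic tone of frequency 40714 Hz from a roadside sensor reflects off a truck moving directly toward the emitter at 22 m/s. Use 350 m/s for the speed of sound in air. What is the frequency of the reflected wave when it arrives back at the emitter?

46176 Hz

The truck first receives the wave as a moving observer: f₁ = f₀ · (v + u)/v = 40714 × (350 + 22)/350 ≈ 43273 Hz.
The reflection then acts as a moving source: f₂ = f₁ · v/(v − u) ≈ 46176 Hz.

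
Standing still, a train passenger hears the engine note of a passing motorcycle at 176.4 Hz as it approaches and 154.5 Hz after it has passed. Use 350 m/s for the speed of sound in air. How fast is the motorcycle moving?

23.2 m/s

f₁/f₂ = (v + v_s)/(v − v_s), so v_s = v · (f₁ − f₂)/(f₁ + f₂).
v_s = 350 × (176.4 − 154.5)/(176.4 + 154.5) = 350 × 21.9/330.9 ≈ 23.2 m/s.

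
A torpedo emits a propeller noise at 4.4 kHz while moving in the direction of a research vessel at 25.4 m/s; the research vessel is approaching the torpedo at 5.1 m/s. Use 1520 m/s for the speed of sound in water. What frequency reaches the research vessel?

4.49 kHz

With source approaching and observer approaching, f' = f · (v + v_o)/(v − v_s).
f' = 4.4 × (1520 + 5.1)/(1520 − 25.4) = 4.4 × 1525.1/1494.6 ≈ 4.49 kHz.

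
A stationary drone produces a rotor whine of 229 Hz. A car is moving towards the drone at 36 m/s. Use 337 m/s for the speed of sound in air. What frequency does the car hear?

Only the observer moves, toward the source, so f' = f · (v + v_o)/v.
f' = 229 × (337 + 36)/337 = 229 × 373/337 ≈ 253 Hz.

253 Hz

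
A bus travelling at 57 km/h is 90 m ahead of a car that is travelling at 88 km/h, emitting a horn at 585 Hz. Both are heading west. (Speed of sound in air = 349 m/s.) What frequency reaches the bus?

88 km/h = 24.44 m/s; 57 km/h = 15.83 m/s.
The bus is ahead, so the car is moving toward it while the bus is moving away from the car.
General Doppler shift: f' = f · (v − v_o)/(v − v_s).
f' = 585 × (349 − 15.83)/(349 − 24.44) = 585 × 333.17/324.56 ≈ 601 Hz.

601 Hz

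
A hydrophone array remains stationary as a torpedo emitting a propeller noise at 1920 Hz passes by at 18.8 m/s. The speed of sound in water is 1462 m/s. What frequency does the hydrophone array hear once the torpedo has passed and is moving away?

1896 Hz

Receding: f₂ = f · v/(v + v_s) = 1920 × 1462/1480.8 ≈ 1896 Hz.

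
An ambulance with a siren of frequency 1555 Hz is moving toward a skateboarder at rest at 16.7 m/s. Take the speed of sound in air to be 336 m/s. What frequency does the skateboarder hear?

Moving source, stationary observer: f' = f · v/(v − v_s) since the source is approaching.
f' = 1555 × 336/(336 − 16.7) = 1555 × 336/319.3 ≈ 1636 Hz.

1636 Hz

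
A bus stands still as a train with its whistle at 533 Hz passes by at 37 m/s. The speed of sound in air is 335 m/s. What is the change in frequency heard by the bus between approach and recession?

Approaching: f₁ = f · v/(v − v_s) = 533 × 335/298 ≈ 599 Hz.
Receding: f₂ = f · v/(v + v_s) = 533 × 335/372 ≈ 480 Hz.
Drop: f₁ − f₂ = 2f·v·v_s/(v² − v_s²) = 2 × 533 × 335 × 37/(335² − 37²) ≈ 119 Hz.

119 Hz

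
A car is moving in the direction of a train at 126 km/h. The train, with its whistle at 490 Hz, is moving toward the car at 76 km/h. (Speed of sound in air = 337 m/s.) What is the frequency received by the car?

577 Hz

76 km/h = 21.11 m/s; 126 km/h = 35 m/s.
Both move, so f' = f · (v + v_o)/(v − v_s).
f' = 490 × (337 + 35)/(337 − 21.11) = 490 × 372/315.89 ≈ 577 Hz.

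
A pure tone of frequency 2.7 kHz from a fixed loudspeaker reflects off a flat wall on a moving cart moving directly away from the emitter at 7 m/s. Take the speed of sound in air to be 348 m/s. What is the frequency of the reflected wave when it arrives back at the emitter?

2.59 kHz

The flat wall on a moving cart first receives the wave as a moving observer: f₁ = f₀ · (v − u)/v = 2.7 × (348 − 7)/348 ≈ 2.65 kHz.
The reflection then acts as a moving source: f₂ = f₁ · v/(v + u) ≈ 2.59 kHz.
Equivalently f₂ = f₀ · (v − u)/(v + u).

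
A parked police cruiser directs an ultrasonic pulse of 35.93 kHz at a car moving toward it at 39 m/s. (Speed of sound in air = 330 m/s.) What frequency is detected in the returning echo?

45.6 kHz

At the car (a moving observer), f₁ = f₀ · (v + u)/v = 35.93 × 369/330 ≈ 40.2 kHz.
The reflection then acts as a moving source: f₂ = f₁ · v/(v − u) ≈ 45.6 kHz.
Equivalently f₂ = f₀ · (v + u)/(v − u).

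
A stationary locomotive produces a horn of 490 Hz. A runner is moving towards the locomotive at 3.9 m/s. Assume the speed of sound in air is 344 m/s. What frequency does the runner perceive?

496 Hz

Moving observer, stationary source: f' = f · (v + v_o)/v.
f' = 490 × (344 + 3.9)/344 = 490 × 347.9/344 ≈ 496 Hz.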